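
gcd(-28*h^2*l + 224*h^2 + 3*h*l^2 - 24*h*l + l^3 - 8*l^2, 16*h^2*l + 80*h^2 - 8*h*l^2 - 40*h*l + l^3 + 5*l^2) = 4*h - l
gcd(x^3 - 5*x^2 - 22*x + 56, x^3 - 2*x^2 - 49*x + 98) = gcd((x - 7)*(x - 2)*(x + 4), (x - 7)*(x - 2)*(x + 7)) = x^2 - 9*x + 14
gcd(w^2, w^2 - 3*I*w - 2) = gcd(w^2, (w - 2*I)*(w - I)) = 1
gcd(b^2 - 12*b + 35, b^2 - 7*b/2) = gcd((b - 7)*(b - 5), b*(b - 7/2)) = 1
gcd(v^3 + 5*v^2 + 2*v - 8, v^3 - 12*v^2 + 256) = v + 4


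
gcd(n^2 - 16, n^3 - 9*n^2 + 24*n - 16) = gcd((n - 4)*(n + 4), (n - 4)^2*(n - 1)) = n - 4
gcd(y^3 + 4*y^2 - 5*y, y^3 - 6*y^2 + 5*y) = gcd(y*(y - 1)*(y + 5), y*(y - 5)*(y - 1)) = y^2 - y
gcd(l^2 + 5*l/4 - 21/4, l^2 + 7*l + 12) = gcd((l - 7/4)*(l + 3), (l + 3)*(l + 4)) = l + 3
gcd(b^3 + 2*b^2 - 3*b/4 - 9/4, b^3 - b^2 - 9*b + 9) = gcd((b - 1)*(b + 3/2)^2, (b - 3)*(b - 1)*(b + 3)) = b - 1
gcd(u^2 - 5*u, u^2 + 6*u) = u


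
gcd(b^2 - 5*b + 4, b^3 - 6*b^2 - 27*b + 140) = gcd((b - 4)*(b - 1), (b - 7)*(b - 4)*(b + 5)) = b - 4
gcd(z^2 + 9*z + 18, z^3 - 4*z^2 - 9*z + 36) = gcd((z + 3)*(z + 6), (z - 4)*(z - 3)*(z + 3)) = z + 3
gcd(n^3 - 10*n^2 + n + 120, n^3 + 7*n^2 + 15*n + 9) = n + 3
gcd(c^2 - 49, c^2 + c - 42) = c + 7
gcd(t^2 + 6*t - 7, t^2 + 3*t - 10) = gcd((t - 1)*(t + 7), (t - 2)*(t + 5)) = 1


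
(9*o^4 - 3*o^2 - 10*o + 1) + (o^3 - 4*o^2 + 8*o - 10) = 9*o^4 + o^3 - 7*o^2 - 2*o - 9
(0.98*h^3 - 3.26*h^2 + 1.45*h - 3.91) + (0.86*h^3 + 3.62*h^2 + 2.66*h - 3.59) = 1.84*h^3 + 0.36*h^2 + 4.11*h - 7.5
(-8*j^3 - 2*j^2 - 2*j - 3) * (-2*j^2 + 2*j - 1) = 16*j^5 - 12*j^4 + 8*j^3 + 4*j^2 - 4*j + 3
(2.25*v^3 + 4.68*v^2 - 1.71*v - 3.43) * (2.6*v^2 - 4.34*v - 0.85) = 5.85*v^5 + 2.403*v^4 - 26.6697*v^3 - 5.4746*v^2 + 16.3397*v + 2.9155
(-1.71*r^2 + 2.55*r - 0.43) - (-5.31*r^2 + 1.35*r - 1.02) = 3.6*r^2 + 1.2*r + 0.59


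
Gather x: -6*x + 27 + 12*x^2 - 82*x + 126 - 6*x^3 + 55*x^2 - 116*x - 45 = -6*x^3 + 67*x^2 - 204*x + 108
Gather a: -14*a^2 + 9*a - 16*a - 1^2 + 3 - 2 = -14*a^2 - 7*a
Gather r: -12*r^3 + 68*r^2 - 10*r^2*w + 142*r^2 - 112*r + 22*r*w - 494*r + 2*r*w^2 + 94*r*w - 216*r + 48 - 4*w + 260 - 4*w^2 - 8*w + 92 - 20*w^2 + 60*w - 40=-12*r^3 + r^2*(210 - 10*w) + r*(2*w^2 + 116*w - 822) - 24*w^2 + 48*w + 360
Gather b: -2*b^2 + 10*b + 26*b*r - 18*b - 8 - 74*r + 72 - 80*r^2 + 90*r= -2*b^2 + b*(26*r - 8) - 80*r^2 + 16*r + 64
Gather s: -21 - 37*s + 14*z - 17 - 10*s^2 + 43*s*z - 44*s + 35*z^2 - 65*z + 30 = -10*s^2 + s*(43*z - 81) + 35*z^2 - 51*z - 8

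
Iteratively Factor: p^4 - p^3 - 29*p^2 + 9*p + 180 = (p - 3)*(p^3 + 2*p^2 - 23*p - 60) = (p - 5)*(p - 3)*(p^2 + 7*p + 12) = (p - 5)*(p - 3)*(p + 3)*(p + 4)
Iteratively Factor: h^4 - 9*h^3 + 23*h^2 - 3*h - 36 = (h + 1)*(h^3 - 10*h^2 + 33*h - 36) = (h - 3)*(h + 1)*(h^2 - 7*h + 12) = (h - 4)*(h - 3)*(h + 1)*(h - 3)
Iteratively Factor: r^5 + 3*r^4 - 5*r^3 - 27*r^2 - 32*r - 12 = (r + 1)*(r^4 + 2*r^3 - 7*r^2 - 20*r - 12) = (r - 3)*(r + 1)*(r^3 + 5*r^2 + 8*r + 4) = (r - 3)*(r + 1)*(r + 2)*(r^2 + 3*r + 2) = (r - 3)*(r + 1)*(r + 2)^2*(r + 1)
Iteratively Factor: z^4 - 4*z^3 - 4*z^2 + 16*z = (z + 2)*(z^3 - 6*z^2 + 8*z) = (z - 4)*(z + 2)*(z^2 - 2*z) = (z - 4)*(z - 2)*(z + 2)*(z)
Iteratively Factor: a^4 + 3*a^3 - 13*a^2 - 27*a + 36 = (a + 4)*(a^3 - a^2 - 9*a + 9) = (a - 3)*(a + 4)*(a^2 + 2*a - 3) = (a - 3)*(a - 1)*(a + 4)*(a + 3)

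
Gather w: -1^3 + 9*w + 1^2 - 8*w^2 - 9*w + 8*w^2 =0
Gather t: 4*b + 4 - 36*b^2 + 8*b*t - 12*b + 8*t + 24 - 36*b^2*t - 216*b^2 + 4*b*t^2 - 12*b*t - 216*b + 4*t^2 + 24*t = -252*b^2 - 224*b + t^2*(4*b + 4) + t*(-36*b^2 - 4*b + 32) + 28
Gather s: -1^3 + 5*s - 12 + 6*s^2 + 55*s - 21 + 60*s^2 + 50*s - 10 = 66*s^2 + 110*s - 44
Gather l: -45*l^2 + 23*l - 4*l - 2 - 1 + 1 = -45*l^2 + 19*l - 2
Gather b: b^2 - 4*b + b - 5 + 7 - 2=b^2 - 3*b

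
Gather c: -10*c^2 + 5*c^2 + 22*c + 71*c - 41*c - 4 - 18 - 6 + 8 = -5*c^2 + 52*c - 20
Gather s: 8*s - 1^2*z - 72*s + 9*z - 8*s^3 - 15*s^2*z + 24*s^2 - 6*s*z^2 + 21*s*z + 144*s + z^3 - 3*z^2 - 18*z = -8*s^3 + s^2*(24 - 15*z) + s*(-6*z^2 + 21*z + 80) + z^3 - 3*z^2 - 10*z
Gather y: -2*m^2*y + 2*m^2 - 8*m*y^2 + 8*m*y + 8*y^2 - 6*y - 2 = 2*m^2 + y^2*(8 - 8*m) + y*(-2*m^2 + 8*m - 6) - 2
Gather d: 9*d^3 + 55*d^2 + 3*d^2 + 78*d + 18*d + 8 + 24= 9*d^3 + 58*d^2 + 96*d + 32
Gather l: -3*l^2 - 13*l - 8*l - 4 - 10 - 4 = -3*l^2 - 21*l - 18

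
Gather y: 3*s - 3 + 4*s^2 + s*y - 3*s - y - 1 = 4*s^2 + y*(s - 1) - 4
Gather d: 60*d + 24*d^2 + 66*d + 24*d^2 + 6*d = 48*d^2 + 132*d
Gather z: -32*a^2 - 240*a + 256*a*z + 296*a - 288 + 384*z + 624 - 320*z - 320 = -32*a^2 + 56*a + z*(256*a + 64) + 16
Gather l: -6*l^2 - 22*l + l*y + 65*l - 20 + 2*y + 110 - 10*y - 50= -6*l^2 + l*(y + 43) - 8*y + 40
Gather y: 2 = 2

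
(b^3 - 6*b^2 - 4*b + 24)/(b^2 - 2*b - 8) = (b^2 - 8*b + 12)/(b - 4)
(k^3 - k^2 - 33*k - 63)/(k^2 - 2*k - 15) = (k^2 - 4*k - 21)/(k - 5)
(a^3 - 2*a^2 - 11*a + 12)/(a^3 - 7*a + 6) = (a - 4)/(a - 2)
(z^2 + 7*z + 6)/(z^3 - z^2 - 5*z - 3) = (z + 6)/(z^2 - 2*z - 3)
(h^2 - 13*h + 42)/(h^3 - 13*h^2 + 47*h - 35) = (h - 6)/(h^2 - 6*h + 5)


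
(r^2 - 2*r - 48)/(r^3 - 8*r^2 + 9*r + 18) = (r^2 - 2*r - 48)/(r^3 - 8*r^2 + 9*r + 18)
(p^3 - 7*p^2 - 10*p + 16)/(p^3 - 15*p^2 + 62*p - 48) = (p + 2)/(p - 6)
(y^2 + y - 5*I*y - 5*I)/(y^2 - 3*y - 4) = (y - 5*I)/(y - 4)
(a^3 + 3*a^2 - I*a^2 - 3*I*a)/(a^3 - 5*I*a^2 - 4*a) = (a + 3)/(a - 4*I)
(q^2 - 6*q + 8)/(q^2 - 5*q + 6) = (q - 4)/(q - 3)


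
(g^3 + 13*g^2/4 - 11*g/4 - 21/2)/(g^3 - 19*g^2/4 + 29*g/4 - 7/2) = (g^2 + 5*g + 6)/(g^2 - 3*g + 2)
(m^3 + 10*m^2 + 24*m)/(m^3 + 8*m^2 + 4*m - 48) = m/(m - 2)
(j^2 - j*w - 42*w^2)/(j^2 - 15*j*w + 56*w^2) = (-j - 6*w)/(-j + 8*w)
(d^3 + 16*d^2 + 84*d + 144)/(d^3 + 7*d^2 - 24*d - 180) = (d + 4)/(d - 5)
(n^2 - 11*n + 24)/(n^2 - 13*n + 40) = (n - 3)/(n - 5)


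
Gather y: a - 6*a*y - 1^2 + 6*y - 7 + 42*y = a + y*(48 - 6*a) - 8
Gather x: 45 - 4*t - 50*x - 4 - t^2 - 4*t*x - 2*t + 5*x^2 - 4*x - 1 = -t^2 - 6*t + 5*x^2 + x*(-4*t - 54) + 40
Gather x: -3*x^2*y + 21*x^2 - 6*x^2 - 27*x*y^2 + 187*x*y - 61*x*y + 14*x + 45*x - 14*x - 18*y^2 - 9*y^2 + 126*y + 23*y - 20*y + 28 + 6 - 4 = x^2*(15 - 3*y) + x*(-27*y^2 + 126*y + 45) - 27*y^2 + 129*y + 30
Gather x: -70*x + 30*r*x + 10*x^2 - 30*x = 10*x^2 + x*(30*r - 100)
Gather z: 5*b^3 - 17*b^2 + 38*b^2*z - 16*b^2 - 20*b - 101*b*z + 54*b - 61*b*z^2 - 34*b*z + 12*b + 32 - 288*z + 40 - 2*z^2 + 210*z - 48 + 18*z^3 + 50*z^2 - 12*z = 5*b^3 - 33*b^2 + 46*b + 18*z^3 + z^2*(48 - 61*b) + z*(38*b^2 - 135*b - 90) + 24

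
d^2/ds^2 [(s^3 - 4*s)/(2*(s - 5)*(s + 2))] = 15/(s^3 - 15*s^2 + 75*s - 125)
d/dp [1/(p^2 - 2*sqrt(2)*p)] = 2*(-p + sqrt(2))/(p^2*(p - 2*sqrt(2))^2)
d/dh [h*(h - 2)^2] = (h - 2)*(3*h - 2)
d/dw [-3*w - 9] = -3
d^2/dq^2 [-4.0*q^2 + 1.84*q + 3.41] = -8.00000000000000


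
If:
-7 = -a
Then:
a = 7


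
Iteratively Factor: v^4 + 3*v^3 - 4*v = (v)*(v^3 + 3*v^2 - 4) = v*(v + 2)*(v^2 + v - 2) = v*(v + 2)^2*(v - 1)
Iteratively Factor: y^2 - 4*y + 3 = (y - 1)*(y - 3)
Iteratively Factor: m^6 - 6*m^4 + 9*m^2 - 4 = (m - 1)*(m^5 + m^4 - 5*m^3 - 5*m^2 + 4*m + 4) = (m - 1)*(m + 2)*(m^4 - m^3 - 3*m^2 + m + 2) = (m - 1)*(m + 1)*(m + 2)*(m^3 - 2*m^2 - m + 2) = (m - 2)*(m - 1)*(m + 1)*(m + 2)*(m^2 - 1) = (m - 2)*(m - 1)*(m + 1)^2*(m + 2)*(m - 1)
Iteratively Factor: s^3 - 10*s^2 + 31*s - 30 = (s - 3)*(s^2 - 7*s + 10) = (s - 5)*(s - 3)*(s - 2)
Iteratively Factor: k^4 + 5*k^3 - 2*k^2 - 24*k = (k)*(k^3 + 5*k^2 - 2*k - 24) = k*(k + 4)*(k^2 + k - 6) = k*(k + 3)*(k + 4)*(k - 2)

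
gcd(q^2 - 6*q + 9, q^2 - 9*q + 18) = q - 3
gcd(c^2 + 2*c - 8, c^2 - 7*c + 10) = c - 2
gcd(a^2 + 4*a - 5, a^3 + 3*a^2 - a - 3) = a - 1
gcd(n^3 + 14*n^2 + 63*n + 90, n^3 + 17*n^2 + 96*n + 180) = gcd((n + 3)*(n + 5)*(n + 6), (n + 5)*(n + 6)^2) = n^2 + 11*n + 30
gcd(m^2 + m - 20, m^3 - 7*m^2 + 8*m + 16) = m - 4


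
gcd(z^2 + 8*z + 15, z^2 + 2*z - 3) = z + 3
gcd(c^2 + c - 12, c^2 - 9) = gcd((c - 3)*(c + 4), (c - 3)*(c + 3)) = c - 3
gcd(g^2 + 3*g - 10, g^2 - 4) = g - 2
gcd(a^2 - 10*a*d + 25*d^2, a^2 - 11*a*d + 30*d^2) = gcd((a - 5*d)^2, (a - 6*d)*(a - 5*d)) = a - 5*d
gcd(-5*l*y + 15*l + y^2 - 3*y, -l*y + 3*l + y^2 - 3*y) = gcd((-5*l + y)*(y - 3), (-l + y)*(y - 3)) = y - 3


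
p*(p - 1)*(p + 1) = p^3 - p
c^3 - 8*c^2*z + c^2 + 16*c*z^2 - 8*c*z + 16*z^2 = (c + 1)*(c - 4*z)^2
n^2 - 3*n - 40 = (n - 8)*(n + 5)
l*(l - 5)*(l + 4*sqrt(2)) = l^3 - 5*l^2 + 4*sqrt(2)*l^2 - 20*sqrt(2)*l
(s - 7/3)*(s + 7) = s^2 + 14*s/3 - 49/3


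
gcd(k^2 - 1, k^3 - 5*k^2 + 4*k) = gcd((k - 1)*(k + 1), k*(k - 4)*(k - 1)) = k - 1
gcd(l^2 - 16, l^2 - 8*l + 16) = l - 4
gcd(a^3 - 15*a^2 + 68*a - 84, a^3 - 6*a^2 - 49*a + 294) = a^2 - 13*a + 42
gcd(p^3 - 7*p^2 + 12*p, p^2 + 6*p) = p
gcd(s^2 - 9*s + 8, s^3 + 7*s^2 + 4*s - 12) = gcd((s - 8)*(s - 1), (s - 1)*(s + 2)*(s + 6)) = s - 1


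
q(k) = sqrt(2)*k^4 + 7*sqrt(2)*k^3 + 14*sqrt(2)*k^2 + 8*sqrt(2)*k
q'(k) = 4*sqrt(2)*k^3 + 21*sqrt(2)*k^2 + 28*sqrt(2)*k + 8*sqrt(2)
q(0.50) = 11.93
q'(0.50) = 39.24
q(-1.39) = 1.22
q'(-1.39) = -1.54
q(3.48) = 903.76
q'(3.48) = 747.18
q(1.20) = 62.13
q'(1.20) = 111.37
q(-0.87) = -0.57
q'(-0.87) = -4.38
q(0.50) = 11.93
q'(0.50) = 39.24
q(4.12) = 1482.48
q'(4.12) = 1074.18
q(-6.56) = 602.14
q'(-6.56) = -567.35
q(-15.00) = 42468.83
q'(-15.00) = -12992.38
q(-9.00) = 3563.82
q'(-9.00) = -2063.34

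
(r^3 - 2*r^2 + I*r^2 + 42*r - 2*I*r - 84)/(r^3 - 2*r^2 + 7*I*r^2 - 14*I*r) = (r - 6*I)/r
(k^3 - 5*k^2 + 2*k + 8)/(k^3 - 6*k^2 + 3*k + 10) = (k - 4)/(k - 5)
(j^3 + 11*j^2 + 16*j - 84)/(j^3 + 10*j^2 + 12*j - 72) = (j + 7)/(j + 6)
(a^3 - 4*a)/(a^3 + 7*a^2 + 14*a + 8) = a*(a - 2)/(a^2 + 5*a + 4)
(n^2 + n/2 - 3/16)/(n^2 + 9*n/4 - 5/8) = (4*n + 3)/(2*(2*n + 5))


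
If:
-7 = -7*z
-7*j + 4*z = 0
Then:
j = 4/7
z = 1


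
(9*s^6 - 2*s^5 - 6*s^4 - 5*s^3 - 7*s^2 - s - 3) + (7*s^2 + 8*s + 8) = 9*s^6 - 2*s^5 - 6*s^4 - 5*s^3 + 7*s + 5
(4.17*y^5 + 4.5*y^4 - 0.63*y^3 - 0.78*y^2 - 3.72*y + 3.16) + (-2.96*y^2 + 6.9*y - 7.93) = 4.17*y^5 + 4.5*y^4 - 0.63*y^3 - 3.74*y^2 + 3.18*y - 4.77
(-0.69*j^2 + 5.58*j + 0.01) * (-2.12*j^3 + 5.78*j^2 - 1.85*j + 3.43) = 1.4628*j^5 - 15.8178*j^4 + 33.5077*j^3 - 12.6319*j^2 + 19.1209*j + 0.0343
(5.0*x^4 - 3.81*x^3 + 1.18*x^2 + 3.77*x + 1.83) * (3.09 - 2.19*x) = -10.95*x^5 + 23.7939*x^4 - 14.3571*x^3 - 4.6101*x^2 + 7.6416*x + 5.6547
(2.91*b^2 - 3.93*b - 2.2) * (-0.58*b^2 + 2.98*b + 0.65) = -1.6878*b^4 + 10.9512*b^3 - 8.5439*b^2 - 9.1105*b - 1.43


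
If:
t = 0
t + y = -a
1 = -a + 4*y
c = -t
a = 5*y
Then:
No Solution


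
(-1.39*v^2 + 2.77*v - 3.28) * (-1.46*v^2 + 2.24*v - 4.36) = 2.0294*v^4 - 7.1578*v^3 + 17.054*v^2 - 19.4244*v + 14.3008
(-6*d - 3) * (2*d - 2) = -12*d^2 + 6*d + 6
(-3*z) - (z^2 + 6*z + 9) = -z^2 - 9*z - 9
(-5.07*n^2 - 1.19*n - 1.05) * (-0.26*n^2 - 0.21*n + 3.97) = 1.3182*n^4 + 1.3741*n^3 - 19.605*n^2 - 4.5038*n - 4.1685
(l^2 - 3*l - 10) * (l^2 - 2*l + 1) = l^4 - 5*l^3 - 3*l^2 + 17*l - 10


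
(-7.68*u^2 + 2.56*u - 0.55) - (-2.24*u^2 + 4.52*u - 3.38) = -5.44*u^2 - 1.96*u + 2.83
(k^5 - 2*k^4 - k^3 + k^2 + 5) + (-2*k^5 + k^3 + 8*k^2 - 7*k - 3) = -k^5 - 2*k^4 + 9*k^2 - 7*k + 2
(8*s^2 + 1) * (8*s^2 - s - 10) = 64*s^4 - 8*s^3 - 72*s^2 - s - 10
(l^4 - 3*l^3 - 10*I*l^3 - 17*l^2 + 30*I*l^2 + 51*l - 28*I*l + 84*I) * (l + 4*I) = l^5 - 3*l^4 - 6*I*l^4 + 23*l^3 + 18*I*l^3 - 69*l^2 - 96*I*l^2 + 112*l + 288*I*l - 336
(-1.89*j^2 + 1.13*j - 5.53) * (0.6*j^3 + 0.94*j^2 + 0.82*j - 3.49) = -1.134*j^5 - 1.0986*j^4 - 3.8056*j^3 + 2.3245*j^2 - 8.4783*j + 19.2997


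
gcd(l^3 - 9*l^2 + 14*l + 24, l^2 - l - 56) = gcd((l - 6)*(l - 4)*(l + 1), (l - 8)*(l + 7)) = 1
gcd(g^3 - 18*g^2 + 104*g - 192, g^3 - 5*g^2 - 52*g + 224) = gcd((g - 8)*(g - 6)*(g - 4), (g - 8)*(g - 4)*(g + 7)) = g^2 - 12*g + 32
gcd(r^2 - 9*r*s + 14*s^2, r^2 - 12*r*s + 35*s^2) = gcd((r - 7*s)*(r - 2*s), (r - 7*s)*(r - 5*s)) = r - 7*s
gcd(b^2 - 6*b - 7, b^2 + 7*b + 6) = b + 1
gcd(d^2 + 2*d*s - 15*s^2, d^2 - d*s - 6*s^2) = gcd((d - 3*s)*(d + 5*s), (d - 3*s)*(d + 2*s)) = -d + 3*s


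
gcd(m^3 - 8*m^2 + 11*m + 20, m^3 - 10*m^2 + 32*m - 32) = m - 4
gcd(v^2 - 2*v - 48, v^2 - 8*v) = v - 8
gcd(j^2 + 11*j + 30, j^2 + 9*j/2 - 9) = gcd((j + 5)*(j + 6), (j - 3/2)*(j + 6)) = j + 6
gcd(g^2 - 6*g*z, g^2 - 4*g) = g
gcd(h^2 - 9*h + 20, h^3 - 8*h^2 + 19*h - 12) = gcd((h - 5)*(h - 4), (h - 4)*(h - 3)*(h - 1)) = h - 4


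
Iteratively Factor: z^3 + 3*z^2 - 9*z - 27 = (z - 3)*(z^2 + 6*z + 9) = (z - 3)*(z + 3)*(z + 3)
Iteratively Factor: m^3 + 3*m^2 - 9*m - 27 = (m - 3)*(m^2 + 6*m + 9) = (m - 3)*(m + 3)*(m + 3)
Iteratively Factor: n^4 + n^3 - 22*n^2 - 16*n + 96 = (n - 4)*(n^3 + 5*n^2 - 2*n - 24) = (n - 4)*(n - 2)*(n^2 + 7*n + 12) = (n - 4)*(n - 2)*(n + 3)*(n + 4)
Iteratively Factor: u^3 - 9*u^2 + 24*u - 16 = (u - 4)*(u^2 - 5*u + 4) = (u - 4)^2*(u - 1)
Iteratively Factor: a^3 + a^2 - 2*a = (a)*(a^2 + a - 2) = a*(a + 2)*(a - 1)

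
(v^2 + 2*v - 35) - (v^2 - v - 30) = 3*v - 5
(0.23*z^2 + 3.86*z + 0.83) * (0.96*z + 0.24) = 0.2208*z^3 + 3.7608*z^2 + 1.7232*z + 0.1992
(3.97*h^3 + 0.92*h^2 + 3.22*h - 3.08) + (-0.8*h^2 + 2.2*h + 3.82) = 3.97*h^3 + 0.12*h^2 + 5.42*h + 0.74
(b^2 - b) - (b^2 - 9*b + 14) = 8*b - 14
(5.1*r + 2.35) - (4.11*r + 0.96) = 0.989999999999999*r + 1.39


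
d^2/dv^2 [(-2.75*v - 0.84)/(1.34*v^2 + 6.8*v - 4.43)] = (-(2.68*v + 6.8)*(2.75*v + 0.84)*(5.36*v + 13.6) + (22.11*v + 39.6512)*(1.34*v^2 + 6.8*v - 4.43))/(1.34*v^2 + 6.8*v - 4.43)^3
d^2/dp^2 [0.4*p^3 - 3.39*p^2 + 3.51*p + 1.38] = 2.4*p - 6.78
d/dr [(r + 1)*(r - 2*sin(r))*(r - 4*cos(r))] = (r + 1)*(r - 2*sin(r))*(4*sin(r) + 1) - (r + 1)*(r - 4*cos(r))*(2*cos(r) - 1) + (r - 2*sin(r))*(r - 4*cos(r))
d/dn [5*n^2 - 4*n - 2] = 10*n - 4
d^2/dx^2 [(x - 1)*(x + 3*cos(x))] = (3 - 3*x)*cos(x) - 6*sin(x) + 2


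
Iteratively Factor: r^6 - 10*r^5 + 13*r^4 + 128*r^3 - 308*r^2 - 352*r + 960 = (r - 2)*(r^5 - 8*r^4 - 3*r^3 + 122*r^2 - 64*r - 480) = (r - 5)*(r - 2)*(r^4 - 3*r^3 - 18*r^2 + 32*r + 96) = (r - 5)*(r - 4)*(r - 2)*(r^3 + r^2 - 14*r - 24) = (r - 5)*(r - 4)*(r - 2)*(r + 3)*(r^2 - 2*r - 8) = (r - 5)*(r - 4)*(r - 2)*(r + 2)*(r + 3)*(r - 4)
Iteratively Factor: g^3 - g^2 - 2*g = (g)*(g^2 - g - 2) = g*(g + 1)*(g - 2)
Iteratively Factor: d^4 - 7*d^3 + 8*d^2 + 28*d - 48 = (d + 2)*(d^3 - 9*d^2 + 26*d - 24) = (d - 3)*(d + 2)*(d^2 - 6*d + 8) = (d - 3)*(d - 2)*(d + 2)*(d - 4)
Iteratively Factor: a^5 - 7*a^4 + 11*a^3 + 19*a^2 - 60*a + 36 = (a - 3)*(a^4 - 4*a^3 - a^2 + 16*a - 12) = (a - 3)^2*(a^3 - a^2 - 4*a + 4) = (a - 3)^2*(a + 2)*(a^2 - 3*a + 2) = (a - 3)^2*(a - 1)*(a + 2)*(a - 2)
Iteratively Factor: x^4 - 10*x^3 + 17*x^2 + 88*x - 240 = (x - 4)*(x^3 - 6*x^2 - 7*x + 60) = (x - 4)^2*(x^2 - 2*x - 15) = (x - 5)*(x - 4)^2*(x + 3)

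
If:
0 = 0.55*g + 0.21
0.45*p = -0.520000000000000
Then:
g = -0.38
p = -1.16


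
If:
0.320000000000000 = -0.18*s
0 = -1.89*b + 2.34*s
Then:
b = -2.20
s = -1.78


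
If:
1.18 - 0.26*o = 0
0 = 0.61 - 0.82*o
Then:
No Solution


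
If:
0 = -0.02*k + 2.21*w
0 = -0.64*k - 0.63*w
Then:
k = 0.00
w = 0.00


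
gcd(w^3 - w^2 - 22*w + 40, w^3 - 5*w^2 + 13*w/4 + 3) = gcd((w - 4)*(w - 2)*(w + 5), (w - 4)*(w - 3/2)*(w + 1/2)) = w - 4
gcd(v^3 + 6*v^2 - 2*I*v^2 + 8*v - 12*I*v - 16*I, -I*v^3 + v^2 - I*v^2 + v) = 1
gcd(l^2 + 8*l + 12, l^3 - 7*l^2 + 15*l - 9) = 1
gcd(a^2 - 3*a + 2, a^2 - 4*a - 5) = 1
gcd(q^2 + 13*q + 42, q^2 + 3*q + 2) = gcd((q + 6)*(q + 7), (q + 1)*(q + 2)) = 1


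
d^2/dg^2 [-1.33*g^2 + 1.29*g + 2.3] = -2.66000000000000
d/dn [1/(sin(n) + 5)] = -cos(n)/(sin(n) + 5)^2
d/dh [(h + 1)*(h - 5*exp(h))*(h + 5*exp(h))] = 3*h^2 - 50*h*exp(2*h) + 2*h - 75*exp(2*h)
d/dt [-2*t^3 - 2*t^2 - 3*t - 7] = -6*t^2 - 4*t - 3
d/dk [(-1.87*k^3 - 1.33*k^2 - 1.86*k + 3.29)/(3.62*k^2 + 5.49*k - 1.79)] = (-6.7694*k^4 - 20.5326*k^3 + 9.4734*k^2 - 19.0582*k - 14.7327)/(13.1044*k^4 + 39.7476*k^3 + 17.1805*k^2 - 19.6542*k + 3.2041)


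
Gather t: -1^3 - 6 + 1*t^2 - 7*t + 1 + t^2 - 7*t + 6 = 2*t^2 - 14*t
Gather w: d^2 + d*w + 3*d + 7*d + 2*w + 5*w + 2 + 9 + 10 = d^2 + 10*d + w*(d + 7) + 21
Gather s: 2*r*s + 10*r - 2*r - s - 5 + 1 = 8*r + s*(2*r - 1) - 4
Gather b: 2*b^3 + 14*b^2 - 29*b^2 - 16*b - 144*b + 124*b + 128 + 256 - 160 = 2*b^3 - 15*b^2 - 36*b + 224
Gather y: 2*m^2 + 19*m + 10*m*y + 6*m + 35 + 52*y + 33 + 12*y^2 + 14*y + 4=2*m^2 + 25*m + 12*y^2 + y*(10*m + 66) + 72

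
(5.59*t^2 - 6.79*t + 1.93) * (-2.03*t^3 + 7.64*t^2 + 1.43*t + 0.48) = -11.3477*t^5 + 56.4913*t^4 - 47.7998*t^3 + 7.7187*t^2 - 0.4993*t + 0.9264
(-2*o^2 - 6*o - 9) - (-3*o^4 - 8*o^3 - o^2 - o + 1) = 3*o^4 + 8*o^3 - o^2 - 5*o - 10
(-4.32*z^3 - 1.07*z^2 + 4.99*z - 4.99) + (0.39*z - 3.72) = -4.32*z^3 - 1.07*z^2 + 5.38*z - 8.71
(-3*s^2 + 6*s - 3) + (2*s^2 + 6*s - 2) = -s^2 + 12*s - 5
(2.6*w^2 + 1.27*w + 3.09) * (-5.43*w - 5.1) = -14.118*w^3 - 20.1561*w^2 - 23.2557*w - 15.759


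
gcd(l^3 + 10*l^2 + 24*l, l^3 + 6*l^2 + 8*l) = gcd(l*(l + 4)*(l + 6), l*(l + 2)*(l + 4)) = l^2 + 4*l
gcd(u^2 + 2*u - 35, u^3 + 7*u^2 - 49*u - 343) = u + 7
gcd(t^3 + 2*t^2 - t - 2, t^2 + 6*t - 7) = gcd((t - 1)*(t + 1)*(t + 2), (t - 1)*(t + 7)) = t - 1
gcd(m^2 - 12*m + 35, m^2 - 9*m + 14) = m - 7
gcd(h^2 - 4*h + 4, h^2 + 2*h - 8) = h - 2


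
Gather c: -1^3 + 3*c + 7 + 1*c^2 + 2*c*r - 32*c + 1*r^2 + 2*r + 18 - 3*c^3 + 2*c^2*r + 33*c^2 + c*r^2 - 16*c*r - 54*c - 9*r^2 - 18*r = -3*c^3 + c^2*(2*r + 34) + c*(r^2 - 14*r - 83) - 8*r^2 - 16*r + 24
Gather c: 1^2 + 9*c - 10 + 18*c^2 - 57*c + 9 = 18*c^2 - 48*c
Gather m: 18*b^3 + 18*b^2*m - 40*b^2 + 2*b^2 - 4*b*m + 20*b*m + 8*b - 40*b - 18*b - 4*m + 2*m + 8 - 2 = 18*b^3 - 38*b^2 - 50*b + m*(18*b^2 + 16*b - 2) + 6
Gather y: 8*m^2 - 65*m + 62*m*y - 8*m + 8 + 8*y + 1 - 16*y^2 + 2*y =8*m^2 - 73*m - 16*y^2 + y*(62*m + 10) + 9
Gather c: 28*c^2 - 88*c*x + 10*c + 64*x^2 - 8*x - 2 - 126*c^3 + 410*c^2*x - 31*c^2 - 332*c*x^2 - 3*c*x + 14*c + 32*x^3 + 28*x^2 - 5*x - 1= -126*c^3 + c^2*(410*x - 3) + c*(-332*x^2 - 91*x + 24) + 32*x^3 + 92*x^2 - 13*x - 3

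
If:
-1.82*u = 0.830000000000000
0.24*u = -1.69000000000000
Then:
No Solution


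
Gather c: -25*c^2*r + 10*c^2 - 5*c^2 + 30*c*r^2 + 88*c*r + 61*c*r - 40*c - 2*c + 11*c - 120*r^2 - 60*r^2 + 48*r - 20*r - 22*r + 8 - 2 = c^2*(5 - 25*r) + c*(30*r^2 + 149*r - 31) - 180*r^2 + 6*r + 6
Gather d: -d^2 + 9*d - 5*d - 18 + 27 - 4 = -d^2 + 4*d + 5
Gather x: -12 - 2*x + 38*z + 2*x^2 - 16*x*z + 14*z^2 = 2*x^2 + x*(-16*z - 2) + 14*z^2 + 38*z - 12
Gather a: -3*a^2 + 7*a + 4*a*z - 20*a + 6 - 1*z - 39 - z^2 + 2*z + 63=-3*a^2 + a*(4*z - 13) - z^2 + z + 30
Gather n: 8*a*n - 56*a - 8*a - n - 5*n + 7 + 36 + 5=-64*a + n*(8*a - 6) + 48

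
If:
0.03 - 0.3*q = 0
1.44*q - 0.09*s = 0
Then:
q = 0.10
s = 1.60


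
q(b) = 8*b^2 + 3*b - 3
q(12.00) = 1185.00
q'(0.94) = 18.04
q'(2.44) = 42.04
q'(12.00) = 195.00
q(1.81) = 28.64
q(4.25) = 154.25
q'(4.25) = 71.00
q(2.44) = 51.95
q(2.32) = 47.02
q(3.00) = 78.00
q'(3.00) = 51.00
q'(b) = 16*b + 3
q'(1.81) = 31.96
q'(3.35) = 56.60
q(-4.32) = 133.34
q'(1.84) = 32.44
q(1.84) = 29.60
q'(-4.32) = -66.12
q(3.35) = 96.83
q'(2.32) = 40.12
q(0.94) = 6.89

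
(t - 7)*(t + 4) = t^2 - 3*t - 28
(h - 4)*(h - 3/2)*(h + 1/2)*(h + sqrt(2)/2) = h^4 - 5*h^3 + sqrt(2)*h^3/2 - 5*sqrt(2)*h^2/2 + 13*h^2/4 + 13*sqrt(2)*h/8 + 3*h + 3*sqrt(2)/2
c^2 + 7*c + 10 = (c + 2)*(c + 5)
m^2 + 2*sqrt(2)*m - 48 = (m - 4*sqrt(2))*(m + 6*sqrt(2))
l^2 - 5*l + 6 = (l - 3)*(l - 2)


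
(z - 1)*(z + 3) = z^2 + 2*z - 3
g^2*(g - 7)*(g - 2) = g^4 - 9*g^3 + 14*g^2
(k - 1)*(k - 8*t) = k^2 - 8*k*t - k + 8*t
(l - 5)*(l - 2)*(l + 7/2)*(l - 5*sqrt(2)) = l^4 - 5*sqrt(2)*l^3 - 7*l^3/2 - 29*l^2/2 + 35*sqrt(2)*l^2/2 + 35*l + 145*sqrt(2)*l/2 - 175*sqrt(2)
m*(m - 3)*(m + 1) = m^3 - 2*m^2 - 3*m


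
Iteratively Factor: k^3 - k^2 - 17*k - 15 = (k + 3)*(k^2 - 4*k - 5) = (k - 5)*(k + 3)*(k + 1)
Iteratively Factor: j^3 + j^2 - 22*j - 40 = (j - 5)*(j^2 + 6*j + 8) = (j - 5)*(j + 2)*(j + 4)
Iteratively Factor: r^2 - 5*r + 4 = (r - 1)*(r - 4)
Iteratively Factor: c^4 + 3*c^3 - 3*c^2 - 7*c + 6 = (c + 2)*(c^3 + c^2 - 5*c + 3) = (c - 1)*(c + 2)*(c^2 + 2*c - 3) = (c - 1)^2*(c + 2)*(c + 3)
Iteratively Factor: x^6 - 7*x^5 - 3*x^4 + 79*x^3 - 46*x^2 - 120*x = (x - 2)*(x^5 - 5*x^4 - 13*x^3 + 53*x^2 + 60*x) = (x - 5)*(x - 2)*(x^4 - 13*x^2 - 12*x) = (x - 5)*(x - 2)*(x + 3)*(x^3 - 3*x^2 - 4*x) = x*(x - 5)*(x - 2)*(x + 3)*(x^2 - 3*x - 4) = x*(x - 5)*(x - 2)*(x + 1)*(x + 3)*(x - 4)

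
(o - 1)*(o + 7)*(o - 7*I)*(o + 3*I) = o^4 + 6*o^3 - 4*I*o^3 + 14*o^2 - 24*I*o^2 + 126*o + 28*I*o - 147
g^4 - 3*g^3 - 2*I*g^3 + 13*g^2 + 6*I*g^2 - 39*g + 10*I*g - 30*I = (g - 3)*(g - 5*I)*(g + I)*(g + 2*I)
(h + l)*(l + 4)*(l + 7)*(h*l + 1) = h^2*l^3 + 11*h^2*l^2 + 28*h^2*l + h*l^4 + 11*h*l^3 + 29*h*l^2 + 11*h*l + 28*h + l^3 + 11*l^2 + 28*l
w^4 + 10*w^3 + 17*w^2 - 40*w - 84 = (w - 2)*(w + 2)*(w + 3)*(w + 7)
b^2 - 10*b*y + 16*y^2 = (b - 8*y)*(b - 2*y)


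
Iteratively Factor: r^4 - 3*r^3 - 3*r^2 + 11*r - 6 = (r - 1)*(r^3 - 2*r^2 - 5*r + 6) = (r - 1)^2*(r^2 - r - 6) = (r - 3)*(r - 1)^2*(r + 2)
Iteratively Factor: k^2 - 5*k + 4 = (k - 1)*(k - 4)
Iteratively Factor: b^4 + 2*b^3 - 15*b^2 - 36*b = (b + 3)*(b^3 - b^2 - 12*b) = (b + 3)^2*(b^2 - 4*b) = (b - 4)*(b + 3)^2*(b)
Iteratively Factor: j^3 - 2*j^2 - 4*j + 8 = (j + 2)*(j^2 - 4*j + 4) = (j - 2)*(j + 2)*(j - 2)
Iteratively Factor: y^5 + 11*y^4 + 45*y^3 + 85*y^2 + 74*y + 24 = (y + 1)*(y^4 + 10*y^3 + 35*y^2 + 50*y + 24) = (y + 1)*(y + 4)*(y^3 + 6*y^2 + 11*y + 6) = (y + 1)*(y + 3)*(y + 4)*(y^2 + 3*y + 2) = (y + 1)*(y + 2)*(y + 3)*(y + 4)*(y + 1)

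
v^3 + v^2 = v^2*(v + 1)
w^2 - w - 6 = (w - 3)*(w + 2)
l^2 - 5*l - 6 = (l - 6)*(l + 1)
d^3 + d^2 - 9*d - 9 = (d - 3)*(d + 1)*(d + 3)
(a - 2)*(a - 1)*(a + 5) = a^3 + 2*a^2 - 13*a + 10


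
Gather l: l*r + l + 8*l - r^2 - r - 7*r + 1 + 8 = l*(r + 9) - r^2 - 8*r + 9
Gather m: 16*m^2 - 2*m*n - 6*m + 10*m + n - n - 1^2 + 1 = 16*m^2 + m*(4 - 2*n)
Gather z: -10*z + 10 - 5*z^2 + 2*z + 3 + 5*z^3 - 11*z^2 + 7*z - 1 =5*z^3 - 16*z^2 - z + 12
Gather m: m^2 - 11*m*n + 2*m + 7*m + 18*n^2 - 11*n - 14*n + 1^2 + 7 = m^2 + m*(9 - 11*n) + 18*n^2 - 25*n + 8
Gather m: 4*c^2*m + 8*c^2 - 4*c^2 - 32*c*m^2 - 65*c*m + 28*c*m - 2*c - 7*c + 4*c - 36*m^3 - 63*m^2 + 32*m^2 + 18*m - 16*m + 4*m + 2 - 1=4*c^2 - 5*c - 36*m^3 + m^2*(-32*c - 31) + m*(4*c^2 - 37*c + 6) + 1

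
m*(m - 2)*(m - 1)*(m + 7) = m^4 + 4*m^3 - 19*m^2 + 14*m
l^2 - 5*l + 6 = (l - 3)*(l - 2)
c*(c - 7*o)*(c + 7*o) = c^3 - 49*c*o^2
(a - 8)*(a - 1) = a^2 - 9*a + 8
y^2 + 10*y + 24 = (y + 4)*(y + 6)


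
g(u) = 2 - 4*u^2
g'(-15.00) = 120.00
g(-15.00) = -898.00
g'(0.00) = 0.00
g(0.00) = 2.00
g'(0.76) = -6.08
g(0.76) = -0.31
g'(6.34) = -50.72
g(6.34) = -158.78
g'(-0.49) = 3.92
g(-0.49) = 1.04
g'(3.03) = -24.24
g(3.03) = -34.72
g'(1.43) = -11.44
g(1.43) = -6.18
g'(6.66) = -53.28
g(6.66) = -175.42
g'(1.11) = -8.88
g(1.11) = -2.93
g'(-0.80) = 6.40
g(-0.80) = -0.56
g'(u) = -8*u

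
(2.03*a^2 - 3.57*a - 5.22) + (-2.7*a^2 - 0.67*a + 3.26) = -0.67*a^2 - 4.24*a - 1.96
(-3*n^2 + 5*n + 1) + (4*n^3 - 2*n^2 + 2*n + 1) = 4*n^3 - 5*n^2 + 7*n + 2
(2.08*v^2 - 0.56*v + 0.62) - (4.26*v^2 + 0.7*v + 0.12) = -2.18*v^2 - 1.26*v + 0.5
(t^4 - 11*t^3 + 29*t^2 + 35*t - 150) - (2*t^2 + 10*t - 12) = t^4 - 11*t^3 + 27*t^2 + 25*t - 138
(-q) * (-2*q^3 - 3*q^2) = 2*q^4 + 3*q^3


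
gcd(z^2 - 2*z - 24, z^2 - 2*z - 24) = z^2 - 2*z - 24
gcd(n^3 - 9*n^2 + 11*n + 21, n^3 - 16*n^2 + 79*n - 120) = n - 3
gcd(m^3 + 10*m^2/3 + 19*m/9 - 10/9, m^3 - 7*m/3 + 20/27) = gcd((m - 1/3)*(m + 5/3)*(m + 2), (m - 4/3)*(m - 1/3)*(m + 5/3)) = m^2 + 4*m/3 - 5/9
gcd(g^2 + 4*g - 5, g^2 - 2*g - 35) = g + 5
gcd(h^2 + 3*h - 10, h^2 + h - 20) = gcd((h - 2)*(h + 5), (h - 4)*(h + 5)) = h + 5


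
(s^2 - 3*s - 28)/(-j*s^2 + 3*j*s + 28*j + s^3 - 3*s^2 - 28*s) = 1/(-j + s)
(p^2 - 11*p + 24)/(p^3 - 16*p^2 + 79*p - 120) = 1/(p - 5)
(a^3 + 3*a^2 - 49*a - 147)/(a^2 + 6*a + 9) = (a^2 - 49)/(a + 3)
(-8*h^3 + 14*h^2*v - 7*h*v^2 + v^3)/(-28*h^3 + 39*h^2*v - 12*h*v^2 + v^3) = (-2*h + v)/(-7*h + v)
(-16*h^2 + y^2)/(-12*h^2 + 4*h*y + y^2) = (-16*h^2 + y^2)/(-12*h^2 + 4*h*y + y^2)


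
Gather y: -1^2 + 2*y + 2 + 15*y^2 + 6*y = 15*y^2 + 8*y + 1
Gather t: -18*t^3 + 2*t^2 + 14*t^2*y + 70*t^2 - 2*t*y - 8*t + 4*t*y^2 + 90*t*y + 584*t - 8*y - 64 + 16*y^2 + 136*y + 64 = -18*t^3 + t^2*(14*y + 72) + t*(4*y^2 + 88*y + 576) + 16*y^2 + 128*y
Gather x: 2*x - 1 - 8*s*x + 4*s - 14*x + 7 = 4*s + x*(-8*s - 12) + 6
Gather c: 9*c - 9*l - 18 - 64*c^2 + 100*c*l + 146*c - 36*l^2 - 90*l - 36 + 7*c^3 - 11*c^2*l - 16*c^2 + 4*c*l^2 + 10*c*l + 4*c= 7*c^3 + c^2*(-11*l - 80) + c*(4*l^2 + 110*l + 159) - 36*l^2 - 99*l - 54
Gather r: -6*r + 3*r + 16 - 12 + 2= 6 - 3*r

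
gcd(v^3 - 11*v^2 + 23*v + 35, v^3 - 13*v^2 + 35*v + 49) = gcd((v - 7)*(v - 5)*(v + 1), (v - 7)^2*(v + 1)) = v^2 - 6*v - 7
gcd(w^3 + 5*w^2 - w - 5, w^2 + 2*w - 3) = w - 1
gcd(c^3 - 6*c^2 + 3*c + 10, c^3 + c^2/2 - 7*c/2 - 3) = c^2 - c - 2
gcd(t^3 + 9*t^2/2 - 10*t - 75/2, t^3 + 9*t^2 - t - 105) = t^2 + 2*t - 15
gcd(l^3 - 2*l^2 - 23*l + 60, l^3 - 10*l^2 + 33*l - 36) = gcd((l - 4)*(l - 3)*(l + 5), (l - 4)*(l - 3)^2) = l^2 - 7*l + 12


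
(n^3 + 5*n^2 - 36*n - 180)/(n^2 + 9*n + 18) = (n^2 - n - 30)/(n + 3)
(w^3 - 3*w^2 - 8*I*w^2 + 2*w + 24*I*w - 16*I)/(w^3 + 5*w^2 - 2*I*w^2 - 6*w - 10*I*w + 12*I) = (w^2 + w*(-2 - 8*I) + 16*I)/(w^2 + w*(6 - 2*I) - 12*I)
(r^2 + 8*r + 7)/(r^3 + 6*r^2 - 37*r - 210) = (r + 1)/(r^2 - r - 30)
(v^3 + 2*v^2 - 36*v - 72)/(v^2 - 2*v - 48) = (v^2 - 4*v - 12)/(v - 8)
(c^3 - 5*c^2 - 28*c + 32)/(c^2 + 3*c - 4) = c - 8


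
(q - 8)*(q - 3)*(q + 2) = q^3 - 9*q^2 + 2*q + 48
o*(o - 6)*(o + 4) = o^3 - 2*o^2 - 24*o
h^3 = h^3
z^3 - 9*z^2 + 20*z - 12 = (z - 6)*(z - 2)*(z - 1)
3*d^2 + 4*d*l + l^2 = (d + l)*(3*d + l)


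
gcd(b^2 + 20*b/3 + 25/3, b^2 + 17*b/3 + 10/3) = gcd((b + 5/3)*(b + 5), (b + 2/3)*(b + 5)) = b + 5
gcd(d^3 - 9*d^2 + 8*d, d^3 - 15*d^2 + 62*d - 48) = d^2 - 9*d + 8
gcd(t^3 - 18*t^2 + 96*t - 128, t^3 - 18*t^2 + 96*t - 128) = t^3 - 18*t^2 + 96*t - 128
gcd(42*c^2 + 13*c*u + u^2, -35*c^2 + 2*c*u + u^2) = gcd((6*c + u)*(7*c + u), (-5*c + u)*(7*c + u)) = 7*c + u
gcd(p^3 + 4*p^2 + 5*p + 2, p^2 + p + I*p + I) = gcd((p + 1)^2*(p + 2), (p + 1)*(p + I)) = p + 1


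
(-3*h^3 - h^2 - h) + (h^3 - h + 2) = -2*h^3 - h^2 - 2*h + 2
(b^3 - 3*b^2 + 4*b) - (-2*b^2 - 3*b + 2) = b^3 - b^2 + 7*b - 2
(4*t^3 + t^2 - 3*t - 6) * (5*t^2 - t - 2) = 20*t^5 + t^4 - 24*t^3 - 29*t^2 + 12*t + 12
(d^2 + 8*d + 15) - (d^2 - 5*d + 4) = 13*d + 11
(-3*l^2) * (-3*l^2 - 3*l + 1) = 9*l^4 + 9*l^3 - 3*l^2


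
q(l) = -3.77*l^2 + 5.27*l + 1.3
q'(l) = 5.27 - 7.54*l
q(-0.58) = -3.02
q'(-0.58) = 9.64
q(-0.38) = -1.25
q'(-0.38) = 8.14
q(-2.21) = -28.76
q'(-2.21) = 21.93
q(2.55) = -9.78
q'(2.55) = -13.96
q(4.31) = -46.02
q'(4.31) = -27.23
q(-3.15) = -52.71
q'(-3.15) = 29.02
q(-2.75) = -41.70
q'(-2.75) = 26.00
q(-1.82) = -20.78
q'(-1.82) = 18.99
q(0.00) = 1.30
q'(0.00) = 5.27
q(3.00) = -16.82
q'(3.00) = -17.35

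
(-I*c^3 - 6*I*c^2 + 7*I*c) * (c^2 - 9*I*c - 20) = -I*c^5 - 9*c^4 - 6*I*c^4 - 54*c^3 + 27*I*c^3 + 63*c^2 + 120*I*c^2 - 140*I*c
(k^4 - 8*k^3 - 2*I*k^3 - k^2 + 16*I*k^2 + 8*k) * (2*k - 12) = 2*k^5 - 28*k^4 - 4*I*k^4 + 94*k^3 + 56*I*k^3 + 28*k^2 - 192*I*k^2 - 96*k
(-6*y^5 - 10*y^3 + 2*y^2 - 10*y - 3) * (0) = 0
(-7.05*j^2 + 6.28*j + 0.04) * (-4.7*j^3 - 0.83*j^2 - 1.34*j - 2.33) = 33.135*j^5 - 23.6645*j^4 + 4.0466*j^3 + 7.9781*j^2 - 14.686*j - 0.0932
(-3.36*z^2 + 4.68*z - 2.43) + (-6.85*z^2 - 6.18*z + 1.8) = -10.21*z^2 - 1.5*z - 0.63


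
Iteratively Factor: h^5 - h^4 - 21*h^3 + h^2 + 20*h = (h + 1)*(h^4 - 2*h^3 - 19*h^2 + 20*h) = h*(h + 1)*(h^3 - 2*h^2 - 19*h + 20) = h*(h + 1)*(h + 4)*(h^2 - 6*h + 5) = h*(h - 5)*(h + 1)*(h + 4)*(h - 1)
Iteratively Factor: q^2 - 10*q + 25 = (q - 5)*(q - 5)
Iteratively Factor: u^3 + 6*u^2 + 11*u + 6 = (u + 1)*(u^2 + 5*u + 6) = (u + 1)*(u + 2)*(u + 3)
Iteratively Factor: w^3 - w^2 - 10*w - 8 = (w - 4)*(w^2 + 3*w + 2) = (w - 4)*(w + 1)*(w + 2)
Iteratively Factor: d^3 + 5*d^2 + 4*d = (d + 4)*(d^2 + d) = d*(d + 4)*(d + 1)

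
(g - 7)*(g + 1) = g^2 - 6*g - 7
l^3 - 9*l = l*(l - 3)*(l + 3)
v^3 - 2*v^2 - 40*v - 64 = (v - 8)*(v + 2)*(v + 4)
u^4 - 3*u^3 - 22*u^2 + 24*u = u*(u - 6)*(u - 1)*(u + 4)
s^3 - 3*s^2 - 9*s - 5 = (s - 5)*(s + 1)^2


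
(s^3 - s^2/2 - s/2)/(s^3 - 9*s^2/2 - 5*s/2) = (s - 1)/(s - 5)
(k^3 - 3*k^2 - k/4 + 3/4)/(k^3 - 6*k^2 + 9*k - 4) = (4*k^3 - 12*k^2 - k + 3)/(4*(k^3 - 6*k^2 + 9*k - 4))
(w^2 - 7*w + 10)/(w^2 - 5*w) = (w - 2)/w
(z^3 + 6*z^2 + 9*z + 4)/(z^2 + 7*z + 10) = (z^3 + 6*z^2 + 9*z + 4)/(z^2 + 7*z + 10)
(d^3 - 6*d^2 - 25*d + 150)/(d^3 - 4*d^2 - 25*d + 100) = (d - 6)/(d - 4)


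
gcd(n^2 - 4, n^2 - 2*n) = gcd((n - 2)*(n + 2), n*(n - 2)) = n - 2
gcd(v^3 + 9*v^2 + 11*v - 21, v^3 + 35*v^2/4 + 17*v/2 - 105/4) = v^2 + 10*v + 21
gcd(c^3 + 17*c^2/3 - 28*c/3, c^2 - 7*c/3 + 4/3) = c - 4/3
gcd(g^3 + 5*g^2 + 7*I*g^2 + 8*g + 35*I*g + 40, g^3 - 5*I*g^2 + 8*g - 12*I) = g - I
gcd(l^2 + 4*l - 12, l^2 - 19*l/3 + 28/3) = 1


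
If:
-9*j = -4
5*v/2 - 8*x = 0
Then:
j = 4/9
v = 16*x/5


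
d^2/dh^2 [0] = 0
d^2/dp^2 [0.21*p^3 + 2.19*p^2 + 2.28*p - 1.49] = 1.26*p + 4.38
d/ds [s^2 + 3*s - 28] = 2*s + 3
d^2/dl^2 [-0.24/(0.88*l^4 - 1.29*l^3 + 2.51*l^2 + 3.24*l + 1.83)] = ((2.5344*l^2 - 1.8576*l + 1.2048)*(0.88*l^4 - 1.29*l^3 + 2.51*l^2 + 3.24*l + 1.83) - 0.24*(3.52*l^3 - 3.87*l^2 + 5.02*l + 3.24)*(7.04*l^3 - 7.74*l^2 + 10.04*l + 6.48))/(0.88*l^4 - 1.29*l^3 + 2.51*l^2 + 3.24*l + 1.83)^3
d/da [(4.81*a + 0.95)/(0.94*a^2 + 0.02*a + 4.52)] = (-4.5214*a^2 - 1.786*a + 21.7222)/(0.8836*a^4 + 0.0376*a^3 + 8.498*a^2 + 0.1808*a + 20.4304)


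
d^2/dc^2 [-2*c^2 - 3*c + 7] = -4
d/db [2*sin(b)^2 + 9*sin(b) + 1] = (4*sin(b) + 9)*cos(b)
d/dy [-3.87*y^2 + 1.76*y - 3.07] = 1.76 - 7.74*y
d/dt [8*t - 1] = 8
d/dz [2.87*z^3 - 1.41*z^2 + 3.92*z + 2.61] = 8.61*z^2 - 2.82*z + 3.92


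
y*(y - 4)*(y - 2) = y^3 - 6*y^2 + 8*y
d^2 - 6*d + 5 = (d - 5)*(d - 1)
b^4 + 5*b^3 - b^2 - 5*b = b*(b - 1)*(b + 1)*(b + 5)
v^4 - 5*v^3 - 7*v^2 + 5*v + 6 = (v - 6)*(v - 1)*(v + 1)^2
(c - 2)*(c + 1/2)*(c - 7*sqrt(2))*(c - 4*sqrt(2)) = c^4 - 11*sqrt(2)*c^3 - 3*c^3/2 + 33*sqrt(2)*c^2/2 + 55*c^2 - 84*c + 11*sqrt(2)*c - 56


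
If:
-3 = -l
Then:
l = 3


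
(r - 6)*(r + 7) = r^2 + r - 42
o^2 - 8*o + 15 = (o - 5)*(o - 3)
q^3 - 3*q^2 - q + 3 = (q - 3)*(q - 1)*(q + 1)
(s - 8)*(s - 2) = s^2 - 10*s + 16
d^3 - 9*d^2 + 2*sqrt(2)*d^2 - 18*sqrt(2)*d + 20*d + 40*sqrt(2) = (d - 5)*(d - 4)*(d + 2*sqrt(2))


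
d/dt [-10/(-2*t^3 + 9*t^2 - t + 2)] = 10*(-6*t^2 + 18*t - 1)/(2*t^3 - 9*t^2 + t - 2)^2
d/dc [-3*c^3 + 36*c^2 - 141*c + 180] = -9*c^2 + 72*c - 141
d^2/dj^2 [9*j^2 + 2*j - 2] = 18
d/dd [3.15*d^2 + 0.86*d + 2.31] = 6.3*d + 0.86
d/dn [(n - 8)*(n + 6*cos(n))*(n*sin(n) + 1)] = (8 - n)*(n*sin(n) + 1)*(6*sin(n) - 1) + (n - 8)*(n + 6*cos(n))*(n*cos(n) + sin(n)) + (n + 6*cos(n))*(n*sin(n) + 1)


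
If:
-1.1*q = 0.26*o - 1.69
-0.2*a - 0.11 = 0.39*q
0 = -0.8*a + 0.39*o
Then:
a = -65.01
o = -133.35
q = 33.06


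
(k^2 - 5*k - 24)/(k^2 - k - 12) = (k - 8)/(k - 4)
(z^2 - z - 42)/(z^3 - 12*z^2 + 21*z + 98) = (z + 6)/(z^2 - 5*z - 14)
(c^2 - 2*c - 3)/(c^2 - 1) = (c - 3)/(c - 1)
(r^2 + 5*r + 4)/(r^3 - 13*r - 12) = (r + 4)/(r^2 - r - 12)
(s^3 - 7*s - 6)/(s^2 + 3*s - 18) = (s^2 + 3*s + 2)/(s + 6)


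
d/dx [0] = 0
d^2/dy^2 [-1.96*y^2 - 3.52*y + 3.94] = -3.92000000000000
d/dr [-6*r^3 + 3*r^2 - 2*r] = -18*r^2 + 6*r - 2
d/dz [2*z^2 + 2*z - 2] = 4*z + 2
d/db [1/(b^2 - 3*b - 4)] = (3 - 2*b)/(-b^2 + 3*b + 4)^2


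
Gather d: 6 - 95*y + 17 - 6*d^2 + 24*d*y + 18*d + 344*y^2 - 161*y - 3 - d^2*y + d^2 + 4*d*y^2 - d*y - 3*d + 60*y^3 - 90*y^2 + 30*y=d^2*(-y - 5) + d*(4*y^2 + 23*y + 15) + 60*y^3 + 254*y^2 - 226*y + 20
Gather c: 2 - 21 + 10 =-9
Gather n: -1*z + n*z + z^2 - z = n*z + z^2 - 2*z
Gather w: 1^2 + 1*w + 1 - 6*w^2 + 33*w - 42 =-6*w^2 + 34*w - 40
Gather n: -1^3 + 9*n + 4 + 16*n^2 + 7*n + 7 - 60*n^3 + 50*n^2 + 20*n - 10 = -60*n^3 + 66*n^2 + 36*n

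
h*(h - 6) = h^2 - 6*h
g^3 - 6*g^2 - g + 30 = (g - 5)*(g - 3)*(g + 2)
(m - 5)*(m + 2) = m^2 - 3*m - 10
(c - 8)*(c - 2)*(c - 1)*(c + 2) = c^4 - 9*c^3 + 4*c^2 + 36*c - 32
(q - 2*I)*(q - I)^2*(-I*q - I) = -I*q^4 - 4*q^3 - I*q^3 - 4*q^2 + 5*I*q^2 + 2*q + 5*I*q + 2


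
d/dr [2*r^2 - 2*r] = 4*r - 2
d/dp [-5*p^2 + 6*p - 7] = 6 - 10*p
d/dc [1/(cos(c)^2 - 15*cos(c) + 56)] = (2*cos(c) - 15)*sin(c)/(cos(c)^2 - 15*cos(c) + 56)^2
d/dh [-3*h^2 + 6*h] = 6 - 6*h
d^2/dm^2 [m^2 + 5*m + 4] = 2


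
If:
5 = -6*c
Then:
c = -5/6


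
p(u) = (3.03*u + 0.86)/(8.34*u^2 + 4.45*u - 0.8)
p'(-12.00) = -0.00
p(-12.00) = -0.03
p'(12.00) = -0.00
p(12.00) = 0.03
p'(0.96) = -0.35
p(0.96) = 0.34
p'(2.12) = -0.07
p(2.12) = 0.16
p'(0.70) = -0.70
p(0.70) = 0.47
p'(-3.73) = -0.03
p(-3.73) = -0.11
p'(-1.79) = -0.19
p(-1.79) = -0.25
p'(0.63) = -0.90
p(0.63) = 0.52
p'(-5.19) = -0.02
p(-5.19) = -0.07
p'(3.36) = -0.03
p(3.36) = 0.10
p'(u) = (-16.68*u - 4.45)*(3.03*u + 0.86)/(8.34*u^2 + 4.45*u - 0.8)^2 + 3.03/(8.34*u^2 + 4.45*u - 0.8)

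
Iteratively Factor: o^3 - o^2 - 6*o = (o + 2)*(o^2 - 3*o) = o*(o + 2)*(o - 3)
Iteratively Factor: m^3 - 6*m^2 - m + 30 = (m - 3)*(m^2 - 3*m - 10) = (m - 3)*(m + 2)*(m - 5)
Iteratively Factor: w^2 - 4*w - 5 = (w + 1)*(w - 5)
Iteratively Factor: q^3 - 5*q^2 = (q - 5)*(q^2) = q*(q - 5)*(q)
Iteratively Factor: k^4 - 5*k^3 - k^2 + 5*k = (k + 1)*(k^3 - 6*k^2 + 5*k) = k*(k + 1)*(k^2 - 6*k + 5) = k*(k - 5)*(k + 1)*(k - 1)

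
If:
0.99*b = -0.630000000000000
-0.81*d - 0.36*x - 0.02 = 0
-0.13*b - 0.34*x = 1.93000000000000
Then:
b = -0.64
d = 2.39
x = -5.43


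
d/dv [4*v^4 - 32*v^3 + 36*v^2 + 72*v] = 16*v^3 - 96*v^2 + 72*v + 72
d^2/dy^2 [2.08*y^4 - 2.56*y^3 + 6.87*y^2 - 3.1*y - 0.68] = 24.96*y^2 - 15.36*y + 13.74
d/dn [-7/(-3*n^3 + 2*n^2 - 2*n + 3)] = 7*(-9*n^2 + 4*n - 2)/(3*n^3 - 2*n^2 + 2*n - 3)^2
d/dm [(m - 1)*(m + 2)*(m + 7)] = 3*m^2 + 16*m + 5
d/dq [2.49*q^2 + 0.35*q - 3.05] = 4.98*q + 0.35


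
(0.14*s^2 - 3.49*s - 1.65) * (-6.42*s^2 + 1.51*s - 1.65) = -0.8988*s^4 + 22.6172*s^3 + 5.0921*s^2 + 3.267*s + 2.7225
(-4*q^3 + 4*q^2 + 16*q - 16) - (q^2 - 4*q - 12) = -4*q^3 + 3*q^2 + 20*q - 4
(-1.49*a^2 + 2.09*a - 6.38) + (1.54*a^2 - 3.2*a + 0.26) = 0.05*a^2 - 1.11*a - 6.12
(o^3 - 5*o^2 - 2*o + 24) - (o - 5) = o^3 - 5*o^2 - 3*o + 29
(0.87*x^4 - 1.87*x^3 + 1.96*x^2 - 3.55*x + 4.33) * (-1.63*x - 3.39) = -1.4181*x^5 + 0.0987999999999998*x^4 + 3.1445*x^3 - 0.857900000000001*x^2 + 4.9766*x - 14.6787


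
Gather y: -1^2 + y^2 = y^2 - 1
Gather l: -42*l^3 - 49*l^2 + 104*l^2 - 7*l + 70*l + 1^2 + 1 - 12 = -42*l^3 + 55*l^2 + 63*l - 10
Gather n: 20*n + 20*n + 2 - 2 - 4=40*n - 4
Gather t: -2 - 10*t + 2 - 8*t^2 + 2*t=-8*t^2 - 8*t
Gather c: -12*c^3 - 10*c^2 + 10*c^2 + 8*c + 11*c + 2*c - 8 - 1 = -12*c^3 + 21*c - 9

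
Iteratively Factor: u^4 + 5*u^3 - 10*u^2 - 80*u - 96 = (u + 4)*(u^3 + u^2 - 14*u - 24) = (u - 4)*(u + 4)*(u^2 + 5*u + 6) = (u - 4)*(u + 3)*(u + 4)*(u + 2)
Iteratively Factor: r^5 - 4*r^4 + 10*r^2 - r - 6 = (r - 1)*(r^4 - 3*r^3 - 3*r^2 + 7*r + 6) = (r - 1)*(r + 1)*(r^3 - 4*r^2 + r + 6) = (r - 2)*(r - 1)*(r + 1)*(r^2 - 2*r - 3) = (r - 3)*(r - 2)*(r - 1)*(r + 1)*(r + 1)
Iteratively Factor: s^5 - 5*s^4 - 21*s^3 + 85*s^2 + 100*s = (s + 1)*(s^4 - 6*s^3 - 15*s^2 + 100*s) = s*(s + 1)*(s^3 - 6*s^2 - 15*s + 100) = s*(s - 5)*(s + 1)*(s^2 - s - 20) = s*(s - 5)^2*(s + 1)*(s + 4)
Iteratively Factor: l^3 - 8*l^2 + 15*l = (l)*(l^2 - 8*l + 15) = l*(l - 3)*(l - 5)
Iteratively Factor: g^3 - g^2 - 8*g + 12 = (g + 3)*(g^2 - 4*g + 4) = (g - 2)*(g + 3)*(g - 2)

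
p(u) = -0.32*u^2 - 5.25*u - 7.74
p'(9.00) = -11.01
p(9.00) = -80.91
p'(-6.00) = -1.41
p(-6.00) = 12.24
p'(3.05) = -7.20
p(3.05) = -26.73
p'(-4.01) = -2.68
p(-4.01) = 8.17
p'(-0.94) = -4.65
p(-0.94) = -3.09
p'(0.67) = -5.68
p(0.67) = -11.40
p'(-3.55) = -2.98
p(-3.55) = 6.86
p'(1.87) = -6.45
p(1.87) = -18.68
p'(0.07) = -5.29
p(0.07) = -8.11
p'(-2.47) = -3.67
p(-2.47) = 3.28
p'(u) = -0.64*u - 5.25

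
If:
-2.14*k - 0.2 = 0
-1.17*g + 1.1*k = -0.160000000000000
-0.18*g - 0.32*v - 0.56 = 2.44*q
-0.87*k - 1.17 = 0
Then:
No Solution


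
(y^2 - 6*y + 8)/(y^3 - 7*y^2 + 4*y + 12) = (y - 4)/(y^2 - 5*y - 6)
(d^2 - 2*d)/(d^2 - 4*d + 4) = d/(d - 2)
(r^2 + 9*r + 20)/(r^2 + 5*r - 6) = (r^2 + 9*r + 20)/(r^2 + 5*r - 6)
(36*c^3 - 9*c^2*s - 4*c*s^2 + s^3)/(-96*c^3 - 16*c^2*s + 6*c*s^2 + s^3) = (-9*c^2 + s^2)/(24*c^2 + 10*c*s + s^2)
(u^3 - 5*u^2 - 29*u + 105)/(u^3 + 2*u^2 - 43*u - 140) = (u - 3)/(u + 4)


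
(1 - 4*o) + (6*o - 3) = 2*o - 2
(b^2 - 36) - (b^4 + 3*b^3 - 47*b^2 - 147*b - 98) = -b^4 - 3*b^3 + 48*b^2 + 147*b + 62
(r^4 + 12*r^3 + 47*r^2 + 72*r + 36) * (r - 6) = r^5 + 6*r^4 - 25*r^3 - 210*r^2 - 396*r - 216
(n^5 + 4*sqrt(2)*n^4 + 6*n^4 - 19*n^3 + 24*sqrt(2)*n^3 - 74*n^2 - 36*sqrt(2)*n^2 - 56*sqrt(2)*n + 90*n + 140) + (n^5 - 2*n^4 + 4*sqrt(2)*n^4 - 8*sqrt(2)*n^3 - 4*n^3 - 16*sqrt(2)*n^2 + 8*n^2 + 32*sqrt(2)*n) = 2*n^5 + 4*n^4 + 8*sqrt(2)*n^4 - 23*n^3 + 16*sqrt(2)*n^3 - 52*sqrt(2)*n^2 - 66*n^2 - 24*sqrt(2)*n + 90*n + 140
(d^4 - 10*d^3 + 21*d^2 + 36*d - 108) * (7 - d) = -d^5 + 17*d^4 - 91*d^3 + 111*d^2 + 360*d - 756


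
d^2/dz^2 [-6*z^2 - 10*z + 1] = -12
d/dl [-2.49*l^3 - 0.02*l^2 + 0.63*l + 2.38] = -7.47*l^2 - 0.04*l + 0.63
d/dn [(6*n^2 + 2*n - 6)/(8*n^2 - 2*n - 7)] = 2*(-14*n^2 + 6*n - 13)/(64*n^4 - 32*n^3 - 108*n^2 + 28*n + 49)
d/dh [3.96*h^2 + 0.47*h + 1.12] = 7.92*h + 0.47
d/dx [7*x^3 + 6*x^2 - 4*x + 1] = 21*x^2 + 12*x - 4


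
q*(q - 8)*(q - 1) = q^3 - 9*q^2 + 8*q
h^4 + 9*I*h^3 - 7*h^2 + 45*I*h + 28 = (h - I)^2*(h + 4*I)*(h + 7*I)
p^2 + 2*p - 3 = (p - 1)*(p + 3)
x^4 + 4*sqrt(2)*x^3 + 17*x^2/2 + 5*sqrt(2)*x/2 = x*(x + sqrt(2)/2)*(x + sqrt(2))*(x + 5*sqrt(2)/2)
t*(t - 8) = t^2 - 8*t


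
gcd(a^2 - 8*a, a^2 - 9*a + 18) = 1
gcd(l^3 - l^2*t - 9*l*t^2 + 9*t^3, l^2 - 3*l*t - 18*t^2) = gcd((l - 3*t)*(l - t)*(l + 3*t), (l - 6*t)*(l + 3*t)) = l + 3*t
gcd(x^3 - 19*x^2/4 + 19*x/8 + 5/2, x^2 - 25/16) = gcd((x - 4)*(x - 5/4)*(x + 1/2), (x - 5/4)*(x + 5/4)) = x - 5/4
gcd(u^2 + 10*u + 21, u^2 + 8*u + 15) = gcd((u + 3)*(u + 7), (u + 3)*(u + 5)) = u + 3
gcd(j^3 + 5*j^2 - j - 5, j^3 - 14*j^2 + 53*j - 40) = j - 1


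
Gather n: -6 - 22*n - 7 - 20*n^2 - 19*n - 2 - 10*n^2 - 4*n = -30*n^2 - 45*n - 15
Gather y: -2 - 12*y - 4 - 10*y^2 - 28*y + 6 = -10*y^2 - 40*y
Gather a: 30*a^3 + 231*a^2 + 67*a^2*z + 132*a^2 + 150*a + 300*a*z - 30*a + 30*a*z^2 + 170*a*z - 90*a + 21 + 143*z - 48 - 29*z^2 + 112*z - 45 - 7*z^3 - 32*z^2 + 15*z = 30*a^3 + a^2*(67*z + 363) + a*(30*z^2 + 470*z + 30) - 7*z^3 - 61*z^2 + 270*z - 72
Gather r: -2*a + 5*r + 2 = -2*a + 5*r + 2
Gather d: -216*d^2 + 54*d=-216*d^2 + 54*d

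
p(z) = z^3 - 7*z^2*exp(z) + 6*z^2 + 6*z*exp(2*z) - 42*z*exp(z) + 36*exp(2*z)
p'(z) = -7*z^2*exp(z) + 3*z^2 + 12*z*exp(2*z) - 56*z*exp(z) + 12*z + 78*exp(2*z) - 42*exp(z)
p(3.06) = 20672.34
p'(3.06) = 46298.52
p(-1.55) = 22.14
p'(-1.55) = -2.78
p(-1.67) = 22.53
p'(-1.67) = -3.60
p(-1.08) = 21.77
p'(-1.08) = 1.54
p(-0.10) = 32.78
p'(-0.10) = 28.71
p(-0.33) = 27.62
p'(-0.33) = 17.18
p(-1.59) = 22.26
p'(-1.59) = -3.06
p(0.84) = 131.87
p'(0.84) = 267.10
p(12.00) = 2860579107370.47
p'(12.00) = 5880304849650.43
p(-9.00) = -243.02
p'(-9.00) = 134.99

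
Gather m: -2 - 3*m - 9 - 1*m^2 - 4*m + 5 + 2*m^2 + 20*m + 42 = m^2 + 13*m + 36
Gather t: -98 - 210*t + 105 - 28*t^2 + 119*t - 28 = -28*t^2 - 91*t - 21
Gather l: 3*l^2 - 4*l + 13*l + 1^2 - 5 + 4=3*l^2 + 9*l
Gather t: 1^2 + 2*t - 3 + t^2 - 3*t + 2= t^2 - t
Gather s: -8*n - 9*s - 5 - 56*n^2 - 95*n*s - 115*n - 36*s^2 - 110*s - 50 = -56*n^2 - 123*n - 36*s^2 + s*(-95*n - 119) - 55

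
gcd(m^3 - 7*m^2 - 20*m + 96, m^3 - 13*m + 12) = m^2 + m - 12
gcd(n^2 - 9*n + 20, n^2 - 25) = n - 5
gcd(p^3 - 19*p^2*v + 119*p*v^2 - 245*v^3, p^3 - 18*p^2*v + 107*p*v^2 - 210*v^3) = p^2 - 12*p*v + 35*v^2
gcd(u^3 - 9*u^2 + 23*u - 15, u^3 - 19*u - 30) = u - 5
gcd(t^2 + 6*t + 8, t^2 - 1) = 1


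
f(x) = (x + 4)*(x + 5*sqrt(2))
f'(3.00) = 17.07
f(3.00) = 70.50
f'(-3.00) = 5.07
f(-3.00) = 4.07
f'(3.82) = 18.71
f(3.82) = 85.17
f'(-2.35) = 6.37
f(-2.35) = 7.79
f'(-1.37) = 8.33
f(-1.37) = 14.99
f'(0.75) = 12.57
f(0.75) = 37.15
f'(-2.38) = 6.31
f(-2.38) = 7.60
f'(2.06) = 15.19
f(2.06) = 55.33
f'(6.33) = 23.73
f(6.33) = 138.43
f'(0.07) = 11.21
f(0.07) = 29.06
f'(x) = 2*x + 4 + 5*sqrt(2)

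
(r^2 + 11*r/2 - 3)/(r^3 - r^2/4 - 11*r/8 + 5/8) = 4*(r + 6)/(4*r^2 + r - 5)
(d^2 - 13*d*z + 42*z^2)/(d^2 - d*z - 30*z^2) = (d - 7*z)/(d + 5*z)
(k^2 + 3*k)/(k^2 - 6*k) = (k + 3)/(k - 6)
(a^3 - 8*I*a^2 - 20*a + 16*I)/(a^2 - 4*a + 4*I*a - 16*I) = (a^3 - 8*I*a^2 - 20*a + 16*I)/(a^2 + 4*a*(-1 + I) - 16*I)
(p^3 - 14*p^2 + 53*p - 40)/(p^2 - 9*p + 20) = (p^2 - 9*p + 8)/(p - 4)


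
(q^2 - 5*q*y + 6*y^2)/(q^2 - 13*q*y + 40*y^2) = (q^2 - 5*q*y + 6*y^2)/(q^2 - 13*q*y + 40*y^2)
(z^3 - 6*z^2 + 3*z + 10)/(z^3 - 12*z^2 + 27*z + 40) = (z - 2)/(z - 8)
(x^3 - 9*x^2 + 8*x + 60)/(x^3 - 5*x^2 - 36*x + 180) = (x + 2)/(x + 6)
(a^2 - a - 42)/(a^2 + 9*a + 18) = (a - 7)/(a + 3)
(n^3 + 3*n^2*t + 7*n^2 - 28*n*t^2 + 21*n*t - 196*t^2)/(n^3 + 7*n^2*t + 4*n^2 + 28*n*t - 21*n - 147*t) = (n - 4*t)/(n - 3)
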